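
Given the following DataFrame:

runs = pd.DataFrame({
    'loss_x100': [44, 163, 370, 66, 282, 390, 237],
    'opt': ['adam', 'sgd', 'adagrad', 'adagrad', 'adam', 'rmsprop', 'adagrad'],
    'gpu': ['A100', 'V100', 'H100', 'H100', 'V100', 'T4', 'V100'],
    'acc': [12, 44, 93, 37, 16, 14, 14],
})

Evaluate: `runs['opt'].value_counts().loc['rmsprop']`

value_counts of opt:
opt
adagrad    3
adam       2
sgd        1
rmsprop    1
Name: count, dtype: int64
Then the value at index 'rmsprop': 1

1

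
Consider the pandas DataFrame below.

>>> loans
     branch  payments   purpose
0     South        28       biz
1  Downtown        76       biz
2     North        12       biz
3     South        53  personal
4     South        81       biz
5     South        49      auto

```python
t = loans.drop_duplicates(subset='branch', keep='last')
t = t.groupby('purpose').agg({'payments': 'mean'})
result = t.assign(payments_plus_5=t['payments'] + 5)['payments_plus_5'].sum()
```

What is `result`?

103.0

drop duplicate branch (keep=last):
     branch  payments purpose
1  Downtown        76     biz
2     North        12     biz
5     South        49    auto
group by purpose, mean of payments:
         payments
purpose          
auto         49.0
biz          44.0
add column payments_plus_5 = t['payments'] + 5:
         payments  payments_plus_5
purpose                           
auto         49.0             54.0
biz          44.0             49.0
The sum of column 'payments_plus_5' is 103.0.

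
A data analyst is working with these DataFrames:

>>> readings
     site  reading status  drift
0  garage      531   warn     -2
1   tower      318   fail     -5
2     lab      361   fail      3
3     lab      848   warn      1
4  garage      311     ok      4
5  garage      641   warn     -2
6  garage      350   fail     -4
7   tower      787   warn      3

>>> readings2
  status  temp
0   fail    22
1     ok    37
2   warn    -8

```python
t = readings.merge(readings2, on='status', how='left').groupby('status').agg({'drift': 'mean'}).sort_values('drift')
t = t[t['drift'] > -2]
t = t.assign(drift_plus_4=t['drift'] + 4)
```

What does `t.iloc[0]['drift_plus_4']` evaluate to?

4.0

merge on 'status' (how='left') → 8 rows:
     site  reading status  drift  temp
0  garage      531   warn     -2    -8
1   tower      318   fail     -5    22
2     lab      361   fail      3    22
3     lab      848   warn      1    -8
4  garage      311     ok      4    37
5  garage      641   warn     -2    -8
6  garage      350   fail     -4    22
7   tower      787   warn      3    -8
group by status, mean of drift:
        drift
status       
fail     -2.0
ok        4.0
warn      0.0
sort by drift:
        drift
status       
fail     -2.0
warn      0.0
ok        4.0
filter rows where drift > -2:
        drift
status       
warn      0.0
ok        4.0
add column drift_plus_4 = t['drift'] + 4:
        drift  drift_plus_4
status                     
warn      0.0           4.0
ok        4.0           8.0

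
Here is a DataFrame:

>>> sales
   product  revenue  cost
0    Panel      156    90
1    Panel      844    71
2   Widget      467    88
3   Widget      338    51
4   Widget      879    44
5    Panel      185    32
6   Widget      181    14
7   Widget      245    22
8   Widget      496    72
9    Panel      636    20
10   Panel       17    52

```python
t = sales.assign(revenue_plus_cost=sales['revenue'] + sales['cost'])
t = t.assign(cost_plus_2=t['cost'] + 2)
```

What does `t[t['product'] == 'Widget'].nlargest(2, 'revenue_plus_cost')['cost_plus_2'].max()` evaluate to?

74

add column revenue_plus_cost = sales['revenue'] + sales['cost']:
   product  revenue  cost  revenue_plus_cost
0    Panel      156    90                246
1    Panel      844    71                915
2   Widget      467    88                555
3   Widget      338    51                389
4   Widget      879    44                923
5    Panel      185    32                217
6   Widget      181    14                195
7   Widget      245    22                267
8   Widget      496    72                568
9    Panel      636    20                656
10   Panel       17    52                 69
add column cost_plus_2 = t['cost'] + 2:
   product  revenue  cost  revenue_plus_cost  cost_plus_2
0    Panel      156    90                246           92
1    Panel      844    71                915           73
2   Widget      467    88                555           90
3   Widget      338    51                389           53
4   Widget      879    44                923           46
5    Panel      185    32                217           34
6   Widget      181    14                195           16
7   Widget      245    22                267           24
8   Widget      496    72                568           74
9    Panel      636    20                656           22
10   Panel       17    52                 69           54
filter rows where product == 'Widget':
  product  revenue  cost  revenue_plus_cost  cost_plus_2
2  Widget      467    88                555           90
3  Widget      338    51                389           53
4  Widget      879    44                923           46
6  Widget      181    14                195           16
7  Widget      245    22                267           24
8  Widget      496    72                568           74
take 2 rows with largest revenue_plus_cost:
  product  revenue  cost  revenue_plus_cost  cost_plus_2
4  Widget      879    44                923           46
8  Widget      496    72                568           74
Finally, max of column 'cost_plus_2' = 74.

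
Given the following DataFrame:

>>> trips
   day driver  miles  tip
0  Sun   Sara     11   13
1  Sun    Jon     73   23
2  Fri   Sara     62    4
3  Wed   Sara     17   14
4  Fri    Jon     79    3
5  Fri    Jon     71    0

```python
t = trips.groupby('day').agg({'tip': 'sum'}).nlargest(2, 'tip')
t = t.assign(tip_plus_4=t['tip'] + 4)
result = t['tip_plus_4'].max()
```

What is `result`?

40

group by day, sum of tip:
     tip
day     
Fri    7
Sun   36
Wed   14
take 2 rows with largest tip:
     tip
day     
Sun   36
Wed   14
add column tip_plus_4 = t['tip'] + 4:
     tip  tip_plus_4
day                 
Sun   36          40
Wed   14          18
Then the max of column 'tip_plus_4': 40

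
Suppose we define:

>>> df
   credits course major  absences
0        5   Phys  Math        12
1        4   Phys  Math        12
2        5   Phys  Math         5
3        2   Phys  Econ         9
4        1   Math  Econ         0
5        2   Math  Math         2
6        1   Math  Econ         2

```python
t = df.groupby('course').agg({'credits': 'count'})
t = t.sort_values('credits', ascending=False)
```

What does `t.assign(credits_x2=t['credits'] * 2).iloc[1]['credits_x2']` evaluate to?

group by course, count of credits:
        credits
course         
Math          3
Phys          4
sort by credits descending:
        credits
course         
Phys          4
Math          3
add column credits_x2 = t['credits'] * 2:
        credits  credits_x2
course                     
Phys          4           8
Math          3           6

6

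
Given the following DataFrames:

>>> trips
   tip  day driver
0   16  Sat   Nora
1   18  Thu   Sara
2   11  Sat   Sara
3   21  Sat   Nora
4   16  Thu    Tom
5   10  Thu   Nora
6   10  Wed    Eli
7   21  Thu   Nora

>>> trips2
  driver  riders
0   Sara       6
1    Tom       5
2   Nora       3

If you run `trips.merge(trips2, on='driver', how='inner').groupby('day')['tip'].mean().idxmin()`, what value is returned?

Sat

merge on 'driver' (how='inner') → 7 rows:
   tip  day driver  riders
0   16  Sat   Nora       3
1   18  Thu   Sara       6
2   11  Sat   Sara       6
3   21  Sat   Nora       3
4   16  Thu    Tom       5
5   10  Thu   Nora       3
6   21  Thu   Nora       3
group by day, mean of tip:
day
Sat    16.00
Thu    16.25
Name: tip, dtype: float64
Taking the label with the smallest value gives Sat.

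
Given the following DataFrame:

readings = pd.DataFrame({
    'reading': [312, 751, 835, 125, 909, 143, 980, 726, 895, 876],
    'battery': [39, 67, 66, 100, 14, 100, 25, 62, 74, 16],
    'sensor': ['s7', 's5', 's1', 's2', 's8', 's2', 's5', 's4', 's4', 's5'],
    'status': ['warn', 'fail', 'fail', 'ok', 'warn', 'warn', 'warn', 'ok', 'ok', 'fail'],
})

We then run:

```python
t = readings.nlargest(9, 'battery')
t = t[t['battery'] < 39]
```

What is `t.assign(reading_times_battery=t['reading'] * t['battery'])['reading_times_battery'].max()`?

24500

take 9 rows with largest battery:
   reading  battery sensor status
3      125      100     s2     ok
5      143      100     s2   warn
8      895       74     s4     ok
1      751       67     s5   fail
2      835       66     s1   fail
7      726       62     s4     ok
0      312       39     s7   warn
6      980       25     s5   warn
9      876       16     s5   fail
filter rows where battery < 39:
   reading  battery sensor status
6      980       25     s5   warn
9      876       16     s5   fail
add column reading_times_battery = t['reading'] * t['battery']:
   reading  battery sensor status  reading_times_battery
6      980       25     s5   warn                  24500
9      876       16     s5   fail                  14016
So max() = 24500.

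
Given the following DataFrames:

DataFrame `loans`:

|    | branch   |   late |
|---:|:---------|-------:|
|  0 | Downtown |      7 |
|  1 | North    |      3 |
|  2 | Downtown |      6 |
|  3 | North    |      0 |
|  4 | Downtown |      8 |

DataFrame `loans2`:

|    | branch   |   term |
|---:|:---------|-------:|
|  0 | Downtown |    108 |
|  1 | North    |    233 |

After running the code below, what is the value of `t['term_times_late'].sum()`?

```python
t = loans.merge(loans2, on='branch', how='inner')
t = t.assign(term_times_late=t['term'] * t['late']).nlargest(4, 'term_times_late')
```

2967

merge on 'branch' (how='inner') → 5 rows:
     branch  late  term
0  Downtown     7   108
1     North     3   233
2  Downtown     6   108
3     North     0   233
4  Downtown     8   108
add column term_times_late = t['term'] * t['late']:
     branch  late  term  term_times_late
0  Downtown     7   108              756
1     North     3   233              699
2  Downtown     6   108              648
3     North     0   233                0
4  Downtown     8   108              864
take 4 rows with largest term_times_late:
     branch  late  term  term_times_late
4  Downtown     8   108              864
0  Downtown     7   108              756
1     North     3   233              699
2  Downtown     6   108              648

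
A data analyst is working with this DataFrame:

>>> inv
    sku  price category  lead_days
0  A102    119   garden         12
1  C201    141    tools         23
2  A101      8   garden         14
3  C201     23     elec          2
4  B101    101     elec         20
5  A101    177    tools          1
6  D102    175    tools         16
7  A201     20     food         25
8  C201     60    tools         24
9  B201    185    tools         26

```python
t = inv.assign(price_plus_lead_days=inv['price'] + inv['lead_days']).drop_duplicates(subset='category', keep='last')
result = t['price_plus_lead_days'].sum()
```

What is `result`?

399

add column price_plus_lead_days = inv['price'] + inv['lead_days']:
    sku  price category  lead_days  price_plus_lead_days
0  A102    119   garden         12                   131
1  C201    141    tools         23                   164
2  A101      8   garden         14                    22
3  C201     23     elec          2                    25
4  B101    101     elec         20                   121
5  A101    177    tools          1                   178
6  D102    175    tools         16                   191
7  A201     20     food         25                    45
8  C201     60    tools         24                    84
9  B201    185    tools         26                   211
drop duplicate category (keep=last):
    sku  price category  lead_days  price_plus_lead_days
2  A101      8   garden         14                    22
4  B101    101     elec         20                   121
7  A201     20     food         25                    45
9  B201    185    tools         26                   211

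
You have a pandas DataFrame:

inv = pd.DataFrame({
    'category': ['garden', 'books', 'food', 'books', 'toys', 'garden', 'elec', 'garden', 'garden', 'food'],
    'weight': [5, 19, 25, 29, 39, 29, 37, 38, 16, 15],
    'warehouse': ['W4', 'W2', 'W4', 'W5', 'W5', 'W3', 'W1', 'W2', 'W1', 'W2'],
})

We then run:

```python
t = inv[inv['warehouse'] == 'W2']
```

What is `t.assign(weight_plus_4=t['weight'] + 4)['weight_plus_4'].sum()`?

84

filter rows where warehouse == 'W2':
  category  weight warehouse
1    books      19        W2
7   garden      38        W2
9     food      15        W2
add column weight_plus_4 = t['weight'] + 4:
  category  weight warehouse  weight_plus_4
1    books      19        W2             23
7   garden      38        W2             42
9     food      15        W2             19
Finally, sum of column 'weight_plus_4' = 84.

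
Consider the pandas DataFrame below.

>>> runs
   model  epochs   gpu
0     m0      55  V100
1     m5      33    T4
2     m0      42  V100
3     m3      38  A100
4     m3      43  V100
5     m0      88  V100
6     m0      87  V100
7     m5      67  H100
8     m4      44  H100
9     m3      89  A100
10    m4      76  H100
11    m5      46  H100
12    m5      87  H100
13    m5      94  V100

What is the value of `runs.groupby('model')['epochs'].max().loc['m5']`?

group by model, max of epochs:
model
m0    88
m3    89
m4    76
m5    94
Name: epochs, dtype: int64
Hence 94.

94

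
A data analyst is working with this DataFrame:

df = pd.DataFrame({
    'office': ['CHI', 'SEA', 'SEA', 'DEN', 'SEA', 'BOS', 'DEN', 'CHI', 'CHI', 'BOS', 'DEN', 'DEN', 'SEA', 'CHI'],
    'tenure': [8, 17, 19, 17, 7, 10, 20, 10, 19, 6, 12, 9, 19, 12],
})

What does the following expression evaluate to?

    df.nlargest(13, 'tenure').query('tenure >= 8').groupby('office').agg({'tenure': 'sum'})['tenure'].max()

58

take 13 rows with largest tenure:
   office  tenure
6     DEN      20
2     SEA      19
8     CHI      19
12    SEA      19
1     SEA      17
3     DEN      17
10    DEN      12
13    CHI      12
5     BOS      10
7     CHI      10
11    DEN       9
0     CHI       8
4     SEA       7
filter rows where tenure >= 8:
   office  tenure
6     DEN      20
2     SEA      19
8     CHI      19
12    SEA      19
1     SEA      17
3     DEN      17
10    DEN      12
13    CHI      12
5     BOS      10
7     CHI      10
11    DEN       9
0     CHI       8
group by office, sum of tenure:
        tenure
office        
BOS         10
CHI         49
DEN         58
SEA         55
Then the max of column 'tenure': 58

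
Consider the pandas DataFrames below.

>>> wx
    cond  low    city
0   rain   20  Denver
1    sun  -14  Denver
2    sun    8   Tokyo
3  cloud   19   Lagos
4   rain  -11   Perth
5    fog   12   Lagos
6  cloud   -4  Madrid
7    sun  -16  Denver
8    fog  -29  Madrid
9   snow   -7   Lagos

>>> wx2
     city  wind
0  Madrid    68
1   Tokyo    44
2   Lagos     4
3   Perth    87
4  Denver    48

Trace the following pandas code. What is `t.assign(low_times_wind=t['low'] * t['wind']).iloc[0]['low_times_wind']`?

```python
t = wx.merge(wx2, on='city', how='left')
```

960

merge on 'city' (how='left') → 10 rows:
    cond  low    city  wind
0   rain   20  Denver    48
1    sun  -14  Denver    48
2    sun    8   Tokyo    44
3  cloud   19   Lagos     4
4   rain  -11   Perth    87
5    fog   12   Lagos     4
6  cloud   -4  Madrid    68
7    sun  -16  Denver    48
8    fog  -29  Madrid    68
9   snow   -7   Lagos     4
add column low_times_wind = t['low'] * t['wind']:
    cond  low    city  wind  low_times_wind
0   rain   20  Denver    48             960
1    sun  -14  Denver    48            -672
2    sun    8   Tokyo    44             352
3  cloud   19   Lagos     4              76
4   rain  -11   Perth    87            -957
5    fog   12   Lagos     4              48
6  cloud   -4  Madrid    68            -272
7    sun  -16  Denver    48            -768
8    fog  -29  Madrid    68           -1972
9   snow   -7   Lagos     4             -28
So iloc[0]['low_times_wind'] = 960.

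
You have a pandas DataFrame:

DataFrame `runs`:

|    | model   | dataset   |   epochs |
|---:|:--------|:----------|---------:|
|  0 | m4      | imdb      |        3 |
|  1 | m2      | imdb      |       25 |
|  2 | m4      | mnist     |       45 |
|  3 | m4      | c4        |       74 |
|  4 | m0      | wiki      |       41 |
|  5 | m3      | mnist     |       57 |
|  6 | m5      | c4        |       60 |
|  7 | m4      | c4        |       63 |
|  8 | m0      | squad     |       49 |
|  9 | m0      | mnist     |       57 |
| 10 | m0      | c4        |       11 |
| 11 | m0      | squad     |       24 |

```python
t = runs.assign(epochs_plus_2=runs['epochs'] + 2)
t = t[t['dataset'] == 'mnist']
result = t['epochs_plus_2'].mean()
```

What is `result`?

add column epochs_plus_2 = runs['epochs'] + 2:
   model dataset  epochs  epochs_plus_2
0     m4    imdb       3              5
1     m2    imdb      25             27
2     m4   mnist      45             47
3     m4      c4      74             76
4     m0    wiki      41             43
5     m3   mnist      57             59
6     m5      c4      60             62
7     m4      c4      63             65
8     m0   squad      49             51
9     m0   mnist      57             59
10    m0      c4      11             13
11    m0   squad      24             26
filter rows where dataset == 'mnist':
  model dataset  epochs  epochs_plus_2
2    m4   mnist      45             47
5    m3   mnist      57             59
9    m0   mnist      57             59

55.0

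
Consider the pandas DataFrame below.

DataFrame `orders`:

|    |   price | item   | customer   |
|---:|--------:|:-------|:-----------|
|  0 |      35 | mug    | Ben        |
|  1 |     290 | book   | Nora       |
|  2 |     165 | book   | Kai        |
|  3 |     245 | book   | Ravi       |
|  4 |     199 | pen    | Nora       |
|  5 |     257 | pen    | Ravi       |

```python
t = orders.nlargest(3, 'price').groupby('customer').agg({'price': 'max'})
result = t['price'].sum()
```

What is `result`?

547

take 3 rows with largest price:
   price  item customer
1    290  book     Nora
5    257   pen     Ravi
3    245  book     Ravi
group by customer, max of price:
          price
customer       
Nora        290
Ravi        257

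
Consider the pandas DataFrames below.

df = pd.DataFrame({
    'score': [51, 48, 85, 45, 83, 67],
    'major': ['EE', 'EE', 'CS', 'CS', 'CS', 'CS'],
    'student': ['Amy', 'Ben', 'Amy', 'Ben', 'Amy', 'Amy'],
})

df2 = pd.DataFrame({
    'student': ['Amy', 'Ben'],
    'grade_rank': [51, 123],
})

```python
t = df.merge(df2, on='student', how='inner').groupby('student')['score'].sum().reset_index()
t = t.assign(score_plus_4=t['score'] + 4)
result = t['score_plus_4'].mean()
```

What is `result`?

193.5

merge on 'student' (how='inner') → 6 rows:
   score major student  grade_rank
0     51    EE     Amy          51
1     48    EE     Ben         123
2     85    CS     Amy          51
3     45    CS     Ben         123
4     83    CS     Amy          51
5     67    CS     Amy          51
group by student, sum of score:
student
Amy    286
Ben     93
Name: score, dtype: int64
reset_index():
  student  score
0     Amy    286
1     Ben     93
add column score_plus_4 = t['score'] + 4:
  student  score  score_plus_4
0     Amy    286           290
1     Ben     93            97
Taking the mean of column 'score_plus_4' gives 193.5.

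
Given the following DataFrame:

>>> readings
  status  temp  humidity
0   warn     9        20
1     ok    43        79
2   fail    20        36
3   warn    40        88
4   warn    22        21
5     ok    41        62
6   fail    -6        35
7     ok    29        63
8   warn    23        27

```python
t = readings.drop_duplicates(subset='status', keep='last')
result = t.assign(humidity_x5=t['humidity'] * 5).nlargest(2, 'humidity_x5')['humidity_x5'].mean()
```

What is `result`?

245.0

drop duplicate status (keep=last):
  status  temp  humidity
6   fail    -6        35
7     ok    29        63
8   warn    23        27
add column humidity_x5 = t['humidity'] * 5:
  status  temp  humidity  humidity_x5
6   fail    -6        35          175
7     ok    29        63          315
8   warn    23        27          135
take 2 rows with largest humidity_x5:
  status  temp  humidity  humidity_x5
7     ok    29        63          315
6   fail    -6        35          175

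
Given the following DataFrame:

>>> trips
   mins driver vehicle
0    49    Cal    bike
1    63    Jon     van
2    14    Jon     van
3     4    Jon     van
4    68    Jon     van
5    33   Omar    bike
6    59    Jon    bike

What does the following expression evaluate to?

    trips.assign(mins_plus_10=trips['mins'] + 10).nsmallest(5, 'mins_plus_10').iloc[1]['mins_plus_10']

24

add column mins_plus_10 = trips['mins'] + 10:
   mins driver vehicle  mins_plus_10
0    49    Cal    bike            59
1    63    Jon     van            73
2    14    Jon     van            24
3     4    Jon     van            14
4    68    Jon     van            78
5    33   Omar    bike            43
6    59    Jon    bike            69
take 5 rows with smallest mins_plus_10:
   mins driver vehicle  mins_plus_10
3     4    Jon     van            14
2    14    Jon     van            24
5    33   Omar    bike            43
0    49    Cal    bike            59
6    59    Jon    bike            69
Finally, value at position 1, column 'mins_plus_10' = 24.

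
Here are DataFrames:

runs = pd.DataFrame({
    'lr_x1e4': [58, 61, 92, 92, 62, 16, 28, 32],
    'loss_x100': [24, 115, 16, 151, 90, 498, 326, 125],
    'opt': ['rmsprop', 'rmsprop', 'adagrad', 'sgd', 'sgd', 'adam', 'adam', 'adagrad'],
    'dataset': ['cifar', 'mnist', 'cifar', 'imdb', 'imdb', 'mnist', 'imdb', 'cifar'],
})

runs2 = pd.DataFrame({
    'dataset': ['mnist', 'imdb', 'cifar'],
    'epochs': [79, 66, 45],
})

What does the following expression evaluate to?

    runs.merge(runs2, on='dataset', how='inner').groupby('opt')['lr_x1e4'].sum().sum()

merge on 'dataset' (how='inner') → 8 rows:
   lr_x1e4  loss_x100      opt dataset  epochs
0       58         24  rmsprop   cifar      45
1       61        115  rmsprop   mnist      79
2       92         16  adagrad   cifar      45
3       92        151      sgd    imdb      66
4       62         90      sgd    imdb      66
5       16        498     adam   mnist      79
6       28        326     adam    imdb      66
7       32        125  adagrad   cifar      45
group by opt, sum of lr_x1e4:
opt
adagrad    124
adam        44
rmsprop    119
sgd        154
Name: lr_x1e4, dtype: int64
Taking the sum of the resulting series gives 441.

441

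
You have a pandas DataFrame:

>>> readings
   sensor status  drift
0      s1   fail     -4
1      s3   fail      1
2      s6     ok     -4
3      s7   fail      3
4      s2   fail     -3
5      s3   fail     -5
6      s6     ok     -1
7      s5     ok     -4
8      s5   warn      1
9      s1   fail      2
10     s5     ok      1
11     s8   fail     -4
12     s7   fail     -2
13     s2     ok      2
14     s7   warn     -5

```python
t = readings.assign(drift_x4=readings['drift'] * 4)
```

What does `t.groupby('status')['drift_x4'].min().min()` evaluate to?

add column drift_x4 = readings['drift'] * 4:
   sensor status  drift  drift_x4
0      s1   fail     -4       -16
1      s3   fail      1         4
2      s6     ok     -4       -16
3      s7   fail      3        12
4      s2   fail     -3       -12
5      s3   fail     -5       -20
6      s6     ok     -1        -4
7      s5     ok     -4       -16
8      s5   warn      1         4
9      s1   fail      2         8
10     s5     ok      1         4
11     s8   fail     -4       -16
12     s7   fail     -2        -8
13     s2     ok      2         8
14     s7   warn     -5       -20
group by status, min of drift_x4:
status
fail   -20
ok     -16
warn   -20
Name: drift_x4, dtype: int64
Taking the min of the resulting series gives -20.

-20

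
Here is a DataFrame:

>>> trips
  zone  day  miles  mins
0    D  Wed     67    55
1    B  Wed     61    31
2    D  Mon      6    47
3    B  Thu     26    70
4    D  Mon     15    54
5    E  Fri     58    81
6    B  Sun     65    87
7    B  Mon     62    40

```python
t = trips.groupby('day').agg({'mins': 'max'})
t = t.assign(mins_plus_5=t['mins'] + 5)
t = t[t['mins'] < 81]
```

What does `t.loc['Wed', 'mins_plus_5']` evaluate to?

60

group by day, max of mins:
     mins
day      
Fri    81
Mon    54
Sun    87
Thu    70
Wed    55
add column mins_plus_5 = t['mins'] + 5:
     mins  mins_plus_5
day                   
Fri    81           86
Mon    54           59
Sun    87           92
Thu    70           75
Wed    55           60
filter rows where mins < 81:
     mins  mins_plus_5
day                   
Mon    54           59
Thu    70           75
Wed    55           60
Then the value at row 'Wed', column 'mins_plus_5': 60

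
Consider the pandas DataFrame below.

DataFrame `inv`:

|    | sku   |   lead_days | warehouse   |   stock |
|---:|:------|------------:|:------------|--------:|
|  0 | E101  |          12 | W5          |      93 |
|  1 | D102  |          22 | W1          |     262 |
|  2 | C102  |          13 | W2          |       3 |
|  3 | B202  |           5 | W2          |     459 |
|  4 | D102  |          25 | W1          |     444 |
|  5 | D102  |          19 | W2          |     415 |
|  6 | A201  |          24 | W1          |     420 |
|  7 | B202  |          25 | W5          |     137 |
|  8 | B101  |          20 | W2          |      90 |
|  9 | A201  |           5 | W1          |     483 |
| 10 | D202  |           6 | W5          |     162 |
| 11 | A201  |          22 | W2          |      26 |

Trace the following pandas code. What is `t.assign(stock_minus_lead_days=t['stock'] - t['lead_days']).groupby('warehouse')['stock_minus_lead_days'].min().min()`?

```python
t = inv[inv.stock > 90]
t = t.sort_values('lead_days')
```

81

filter rows where stock > 90:
     sku  lead_days warehouse  stock
0   E101         12        W5     93
1   D102         22        W1    262
3   B202          5        W2    459
4   D102         25        W1    444
5   D102         19        W2    415
6   A201         24        W1    420
7   B202         25        W5    137
9   A201          5        W1    483
10  D202          6        W5    162
sort by lead_days:
     sku  lead_days warehouse  stock
3   B202          5        W2    459
9   A201          5        W1    483
10  D202          6        W5    162
0   E101         12        W5     93
5   D102         19        W2    415
1   D102         22        W1    262
6   A201         24        W1    420
4   D102         25        W1    444
7   B202         25        W5    137
add column stock_minus_lead_days = t['stock'] - t['lead_days']:
     sku  lead_days warehouse  stock  stock_minus_lead_days
3   B202          5        W2    459                    454
9   A201          5        W1    483                    478
10  D202          6        W5    162                    156
0   E101         12        W5     93                     81
5   D102         19        W2    415                    396
1   D102         22        W1    262                    240
6   A201         24        W1    420                    396
4   D102         25        W1    444                    419
7   B202         25        W5    137                    112
group by warehouse, min of stock_minus_lead_days:
warehouse
W1    240
W2    396
W5     81
Name: stock_minus_lead_days, dtype: int64
Taking the min of the resulting series gives 81.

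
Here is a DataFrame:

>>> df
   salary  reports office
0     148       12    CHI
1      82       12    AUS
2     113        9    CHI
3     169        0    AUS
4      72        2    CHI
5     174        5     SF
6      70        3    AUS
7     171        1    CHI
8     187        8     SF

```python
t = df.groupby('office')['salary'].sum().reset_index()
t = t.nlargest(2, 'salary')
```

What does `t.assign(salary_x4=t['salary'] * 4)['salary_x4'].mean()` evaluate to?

group by office, sum of salary:
office
AUS    321
CHI    504
SF     361
Name: salary, dtype: int64
reset_index():
  office  salary
0    AUS     321
1    CHI     504
2     SF     361
take 2 rows with largest salary:
  office  salary
1    CHI     504
2     SF     361
add column salary_x4 = t['salary'] * 4:
  office  salary  salary_x4
1    CHI     504       2016
2     SF     361       1444
So mean() = 1730.0.

1730.0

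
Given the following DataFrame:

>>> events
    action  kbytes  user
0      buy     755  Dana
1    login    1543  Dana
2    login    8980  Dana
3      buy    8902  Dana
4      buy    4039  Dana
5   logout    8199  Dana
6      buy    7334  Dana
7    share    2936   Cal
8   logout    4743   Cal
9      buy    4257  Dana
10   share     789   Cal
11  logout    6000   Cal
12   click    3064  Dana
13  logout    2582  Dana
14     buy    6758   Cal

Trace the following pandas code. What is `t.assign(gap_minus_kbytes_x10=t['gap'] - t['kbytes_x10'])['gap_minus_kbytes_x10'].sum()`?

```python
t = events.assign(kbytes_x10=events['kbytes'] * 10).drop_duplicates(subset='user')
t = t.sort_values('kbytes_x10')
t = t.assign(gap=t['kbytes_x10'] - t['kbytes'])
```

-3691

add column kbytes_x10 = events['kbytes'] * 10:
    action  kbytes  user  kbytes_x10
0      buy     755  Dana        7550
1    login    1543  Dana       15430
2    login    8980  Dana       89800
3      buy    8902  Dana       89020
4      buy    4039  Dana       40390
5   logout    8199  Dana       81990
6      buy    7334  Dana       73340
7    share    2936   Cal       29360
8   logout    4743   Cal       47430
9      buy    4257  Dana       42570
10   share     789   Cal        7890
11  logout    6000   Cal       60000
12   click    3064  Dana       30640
13  logout    2582  Dana       25820
14     buy    6758   Cal       67580
drop duplicate user (keep=first):
  action  kbytes  user  kbytes_x10
0    buy     755  Dana        7550
7  share    2936   Cal       29360
sort by kbytes_x10:
  action  kbytes  user  kbytes_x10
0    buy     755  Dana        7550
7  share    2936   Cal       29360
add column gap = t['kbytes_x10'] - t['kbytes']:
  action  kbytes  user  kbytes_x10    gap
0    buy     755  Dana        7550   6795
7  share    2936   Cal       29360  26424
add column gap_minus_kbytes_x10 = t['gap'] - t['kbytes_x10']:
  action  kbytes  user  kbytes_x10    gap  gap_minus_kbytes_x10
0    buy     755  Dana        7550   6795                  -755
7  share    2936   Cal       29360  26424                 -2936
Reading off the sum of column 'gap_minus_kbytes_x10', we get -3691.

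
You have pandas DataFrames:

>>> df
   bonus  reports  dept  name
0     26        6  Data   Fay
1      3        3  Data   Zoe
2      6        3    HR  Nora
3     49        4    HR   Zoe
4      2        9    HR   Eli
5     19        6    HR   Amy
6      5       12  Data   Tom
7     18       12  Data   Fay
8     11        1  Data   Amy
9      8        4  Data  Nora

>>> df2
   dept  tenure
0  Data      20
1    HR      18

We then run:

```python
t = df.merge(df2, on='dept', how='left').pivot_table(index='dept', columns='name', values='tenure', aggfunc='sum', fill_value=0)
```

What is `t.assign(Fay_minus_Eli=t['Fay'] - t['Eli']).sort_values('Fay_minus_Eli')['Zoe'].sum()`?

merge on 'dept' (how='left') → 10 rows:
   bonus  reports  dept  name  tenure
0     26        6  Data   Fay      20
1      3        3  Data   Zoe      20
2      6        3    HR  Nora      18
3     49        4    HR   Zoe      18
4      2        9    HR   Eli      18
5     19        6    HR   Amy      18
6      5       12  Data   Tom      20
7     18       12  Data   Fay      20
8     11        1  Data   Amy      20
9      8        4  Data  Nora      20
pivot: rows=dept, cols=name, sum(tenure):
name  Amy  Eli  Fay  Nora  Tom  Zoe
dept                               
Data   20    0   40    20   20   20
HR     18   18    0    18    0   18
add column Fay_minus_Eli = t['Fay'] - t['Eli']:
name  Amy  Eli  Fay  Nora  Tom  Zoe  Fay_minus_Eli
dept                                              
Data   20    0   40    20   20   20             40
HR     18   18    0    18    0   18            -18
sort by Fay_minus_Eli:
name  Amy  Eli  Fay  Nora  Tom  Zoe  Fay_minus_Eli
dept                                              
HR     18   18    0    18    0   18            -18
Data   20    0   40    20   20   20             40
Hence 38.

38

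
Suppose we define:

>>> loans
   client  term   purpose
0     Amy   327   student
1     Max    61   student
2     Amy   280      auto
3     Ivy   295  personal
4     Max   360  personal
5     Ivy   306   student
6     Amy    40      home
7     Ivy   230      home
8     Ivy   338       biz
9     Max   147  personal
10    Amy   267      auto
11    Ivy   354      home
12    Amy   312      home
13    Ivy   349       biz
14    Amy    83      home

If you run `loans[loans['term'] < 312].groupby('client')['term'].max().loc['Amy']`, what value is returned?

filter rows where term < 312:
   client  term   purpose
1     Max    61   student
2     Amy   280      auto
3     Ivy   295  personal
5     Ivy   306   student
6     Amy    40      home
7     Ivy   230      home
9     Max   147  personal
10    Amy   267      auto
14    Amy    83      home
group by client, max of term:
client
Amy    280
Ivy    306
Max    147
Name: term, dtype: int64
value at index 'Amy' → 280

280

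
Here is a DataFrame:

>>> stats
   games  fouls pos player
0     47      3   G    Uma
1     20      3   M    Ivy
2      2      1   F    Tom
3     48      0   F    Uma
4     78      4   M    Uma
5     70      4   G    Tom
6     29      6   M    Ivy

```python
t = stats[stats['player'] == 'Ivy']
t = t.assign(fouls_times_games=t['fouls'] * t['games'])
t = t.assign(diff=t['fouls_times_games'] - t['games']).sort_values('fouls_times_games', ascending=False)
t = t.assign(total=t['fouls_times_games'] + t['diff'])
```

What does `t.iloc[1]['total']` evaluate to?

filter rows where player == 'Ivy':
   games  fouls pos player
1     20      3   M    Ivy
6     29      6   M    Ivy
add column fouls_times_games = t['fouls'] * t['games']:
   games  fouls pos player  fouls_times_games
1     20      3   M    Ivy                 60
6     29      6   M    Ivy                174
add column diff = t['fouls_times_games'] - t['games']:
   games  fouls pos player  fouls_times_games  diff
1     20      3   M    Ivy                 60    40
6     29      6   M    Ivy                174   145
sort by fouls_times_games descending:
   games  fouls pos player  fouls_times_games  diff
6     29      6   M    Ivy                174   145
1     20      3   M    Ivy                 60    40
add column total = t['fouls_times_games'] + t['diff']:
   games  fouls pos player  fouls_times_games  diff  total
6     29      6   M    Ivy                174   145    319
1     20      3   M    Ivy                 60    40    100
Hence 100.

100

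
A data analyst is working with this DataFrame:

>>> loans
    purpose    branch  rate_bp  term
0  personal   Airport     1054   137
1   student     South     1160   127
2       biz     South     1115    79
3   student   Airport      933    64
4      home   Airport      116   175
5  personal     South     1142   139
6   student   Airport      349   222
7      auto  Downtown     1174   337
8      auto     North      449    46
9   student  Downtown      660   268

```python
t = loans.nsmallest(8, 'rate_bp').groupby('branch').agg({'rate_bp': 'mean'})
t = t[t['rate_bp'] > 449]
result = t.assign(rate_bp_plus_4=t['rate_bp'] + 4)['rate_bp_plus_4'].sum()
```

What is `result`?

2413.5

take 8 rows with smallest rate_bp:
    purpose    branch  rate_bp  term
4      home   Airport      116   175
6   student   Airport      349   222
8      auto     North      449    46
9   student  Downtown      660   268
3   student   Airport      933    64
0  personal   Airport     1054   137
2       biz     South     1115    79
5  personal     South     1142   139
group by branch, mean of rate_bp:
          rate_bp
branch           
Airport     613.0
Downtown    660.0
North       449.0
South      1128.5
filter rows where rate_bp > 449:
          rate_bp
branch           
Airport     613.0
Downtown    660.0
South      1128.5
add column rate_bp_plus_4 = t['rate_bp'] + 4:
          rate_bp  rate_bp_plus_4
branch                           
Airport     613.0           617.0
Downtown    660.0           664.0
South      1128.5          1132.5
Reading off the sum of column 'rate_bp_plus_4', we get 2413.5.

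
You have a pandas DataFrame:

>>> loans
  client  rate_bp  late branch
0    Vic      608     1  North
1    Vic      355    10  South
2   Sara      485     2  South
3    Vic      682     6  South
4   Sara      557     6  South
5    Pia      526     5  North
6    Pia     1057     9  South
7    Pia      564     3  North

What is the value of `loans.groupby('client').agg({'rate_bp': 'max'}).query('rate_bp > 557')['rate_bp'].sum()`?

1739

group by client, max of rate_bp:
        rate_bp
client         
Pia        1057
Sara        557
Vic         682
filter rows where rate_bp > 557:
        rate_bp
client         
Pia        1057
Vic         682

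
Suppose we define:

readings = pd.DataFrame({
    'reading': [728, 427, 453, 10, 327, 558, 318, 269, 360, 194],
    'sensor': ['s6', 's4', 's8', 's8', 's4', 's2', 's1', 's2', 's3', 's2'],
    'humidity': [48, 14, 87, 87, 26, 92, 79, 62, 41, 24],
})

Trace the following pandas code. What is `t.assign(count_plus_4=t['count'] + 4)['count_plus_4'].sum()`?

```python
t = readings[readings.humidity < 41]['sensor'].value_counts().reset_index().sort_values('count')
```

11

filter rows where humidity < 41:
   reading sensor  humidity
1      427     s4        14
4      327     s4        26
9      194     s2        24
value_counts of sensor:
sensor
s4    2
s2    1
Name: count, dtype: int64
reset_index():
  sensor  count
0     s4      2
1     s2      1
sort by count:
  sensor  count
1     s2      1
0     s4      2
add column count_plus_4 = t['count'] + 4:
  sensor  count  count_plus_4
1     s2      1             5
0     s4      2             6
The sum of column 'count_plus_4' is 11.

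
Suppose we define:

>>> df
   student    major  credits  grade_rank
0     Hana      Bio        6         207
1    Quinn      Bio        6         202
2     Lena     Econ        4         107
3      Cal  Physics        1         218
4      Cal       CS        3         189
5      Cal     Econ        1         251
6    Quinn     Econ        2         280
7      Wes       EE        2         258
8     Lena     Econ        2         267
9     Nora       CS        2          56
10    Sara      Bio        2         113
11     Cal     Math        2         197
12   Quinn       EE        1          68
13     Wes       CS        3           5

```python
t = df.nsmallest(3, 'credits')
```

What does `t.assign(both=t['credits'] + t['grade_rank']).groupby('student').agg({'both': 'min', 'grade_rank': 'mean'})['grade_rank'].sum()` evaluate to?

take 3 rows with smallest credits:
   student    major  credits  grade_rank
3      Cal  Physics        1         218
5      Cal     Econ        1         251
12   Quinn       EE        1          68
add column both = t['credits'] + t['grade_rank']:
   student    major  credits  grade_rank  both
3      Cal  Physics        1         218   219
5      Cal     Econ        1         251   252
12   Quinn       EE        1          68    69
group by student: min(both), mean(grade_rank):
         both  grade_rank
student                  
Cal       219       234.5
Quinn      69        68.0
So sum() = 302.5.

302.5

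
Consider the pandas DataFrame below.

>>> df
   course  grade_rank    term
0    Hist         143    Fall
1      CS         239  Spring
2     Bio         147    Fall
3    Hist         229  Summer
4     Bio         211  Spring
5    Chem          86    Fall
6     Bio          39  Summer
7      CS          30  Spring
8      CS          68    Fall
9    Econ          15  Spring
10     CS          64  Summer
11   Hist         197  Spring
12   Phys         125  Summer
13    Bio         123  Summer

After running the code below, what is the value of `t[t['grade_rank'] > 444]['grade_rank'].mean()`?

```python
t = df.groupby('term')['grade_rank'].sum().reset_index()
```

group by term, sum of grade_rank:
term
Fall      444
Spring    692
Summer    580
Name: grade_rank, dtype: int64
reset_index():
     term  grade_rank
0    Fall         444
1  Spring         692
2  Summer         580
filter rows where grade_rank > 444:
     term  grade_rank
1  Spring         692
2  Summer         580
Finally, mean of column 'grade_rank' = 636.0.

636.0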